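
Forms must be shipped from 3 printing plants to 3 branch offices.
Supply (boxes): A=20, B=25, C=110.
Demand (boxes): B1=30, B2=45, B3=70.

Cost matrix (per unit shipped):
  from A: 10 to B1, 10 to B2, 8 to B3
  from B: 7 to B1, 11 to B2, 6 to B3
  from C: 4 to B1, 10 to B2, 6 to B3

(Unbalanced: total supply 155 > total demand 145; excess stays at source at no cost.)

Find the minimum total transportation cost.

An optimal shipping plan:
  A to B2: 20 boxes
  B to B3: 25 boxes
  C to B1: 30 boxes
  C to B2: 25 boxes
  C to B3: 45 boxes
Total cost = 990.

990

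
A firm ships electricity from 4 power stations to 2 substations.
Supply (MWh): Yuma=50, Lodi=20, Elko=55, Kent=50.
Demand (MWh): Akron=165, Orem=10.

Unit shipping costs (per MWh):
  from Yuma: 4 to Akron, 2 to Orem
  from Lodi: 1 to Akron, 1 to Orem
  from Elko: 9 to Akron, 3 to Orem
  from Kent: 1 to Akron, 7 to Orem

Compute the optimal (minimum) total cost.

An optimal shipping plan:
  Yuma→Akron: 50 × 4 = 200
  Lodi→Akron: 20 × 1 = 20
  Elko→Akron: 45 × 9 = 405
  Elko→Orem: 10 × 3 = 30
  Kent→Akron: 50 × 1 = 50
Total = 200 + 20 + 405 + 30 + 50 = 705.

705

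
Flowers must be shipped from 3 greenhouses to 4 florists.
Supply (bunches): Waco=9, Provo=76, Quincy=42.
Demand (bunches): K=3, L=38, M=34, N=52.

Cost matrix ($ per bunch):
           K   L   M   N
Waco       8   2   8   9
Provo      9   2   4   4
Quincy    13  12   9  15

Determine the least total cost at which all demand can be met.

An optimal shipping plan:
  Waco→L: 9 × $2 = $18
  Provo→L: 24 × $2 = $48
  Provo→N: 52 × $4 = $208
  Quincy→K: 3 × $13 = $39
  Quincy→L: 5 × $12 = $60
  Quincy→M: 34 × $9 = $306
Total = 18 + 48 + 208 + 39 + 60 + 306 = $679.

679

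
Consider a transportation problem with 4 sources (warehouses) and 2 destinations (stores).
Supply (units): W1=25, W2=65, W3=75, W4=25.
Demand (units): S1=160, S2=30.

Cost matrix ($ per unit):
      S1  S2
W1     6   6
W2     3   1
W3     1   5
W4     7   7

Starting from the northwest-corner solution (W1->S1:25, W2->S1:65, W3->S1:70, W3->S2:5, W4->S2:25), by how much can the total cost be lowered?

Current plan cost = 25·6 + 65·3 + 70·1 + 5·5 + 25·7 = $615.
Optimal plan:
  W1→S1: 25 × $6 = $150
  W2→S1: 35 × $3 = $105
  W2→S2: 30 × $1 = $30
  W3→S1: 75 × $1 = $75
  W4→S1: 25 × $7 = $175
Optimal cost = $535.
Saving = 615 − 535 = $80.

80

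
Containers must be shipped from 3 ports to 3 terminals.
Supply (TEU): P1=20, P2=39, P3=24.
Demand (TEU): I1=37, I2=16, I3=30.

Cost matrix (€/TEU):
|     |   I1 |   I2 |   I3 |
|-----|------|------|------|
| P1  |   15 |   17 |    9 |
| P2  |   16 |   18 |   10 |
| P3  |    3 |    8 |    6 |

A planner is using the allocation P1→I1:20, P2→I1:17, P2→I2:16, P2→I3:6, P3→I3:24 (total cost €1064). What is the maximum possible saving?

216

Current plan cost = 20·15 + 17·16 + 16·18 + 6·10 + 24·6 = €1064.
Optimal plan:
  P1 to I2: 16 TEU
  P1 to I3: 4 TEU
  P2 to I1: 13 TEU
  P2 to I3: 26 TEU
  P3 to I1: 24 TEU
Optimal cost = €848.
Saving = 1064 − 848 = €216.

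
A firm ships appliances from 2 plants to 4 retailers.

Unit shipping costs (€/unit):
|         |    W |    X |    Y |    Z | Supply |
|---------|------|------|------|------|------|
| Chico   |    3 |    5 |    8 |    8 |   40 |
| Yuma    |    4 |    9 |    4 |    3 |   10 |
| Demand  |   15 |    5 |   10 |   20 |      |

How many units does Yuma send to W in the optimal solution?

0

The minimum-cost plan:
  Chico to W: 15 × €3 = €45
  Chico to X: 5 × €5 = €25
  Chico to Y: 10 × €8 = €80
  Chico to Z: 10 × €8 = €80
  Yuma to Z: 10 × €3 = €30
Total cost = €260.
The route Yuma→W is not used.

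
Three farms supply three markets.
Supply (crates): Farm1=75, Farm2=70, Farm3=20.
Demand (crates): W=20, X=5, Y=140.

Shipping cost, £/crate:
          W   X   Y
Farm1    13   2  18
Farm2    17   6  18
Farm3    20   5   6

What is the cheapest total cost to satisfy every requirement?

2550

An optimal shipping plan:
  Farm1→W: 20 crates
  Farm1→X: 5 crates
  Farm1→Y: 50 crates
  Farm2→Y: 70 crates
  Farm3→Y: 20 crates
Total cost = £2550.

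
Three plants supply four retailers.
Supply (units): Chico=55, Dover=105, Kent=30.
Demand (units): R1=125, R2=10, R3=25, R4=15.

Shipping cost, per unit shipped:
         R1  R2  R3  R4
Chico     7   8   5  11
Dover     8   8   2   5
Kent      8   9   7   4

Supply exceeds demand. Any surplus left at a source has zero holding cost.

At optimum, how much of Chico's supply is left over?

Minimum-cost shipments:
  Chico–R1: 55 × 7 = 385
  Dover–R1: 70 × 8 = 560
  Dover–R2: 10 × 8 = 80
  Dover–R3: 25 × 2 = 50
  Kent–R4: 15 × 4 = 60
Total cost = 1135.
Chico ships 55 of its 55, leaving 0.

0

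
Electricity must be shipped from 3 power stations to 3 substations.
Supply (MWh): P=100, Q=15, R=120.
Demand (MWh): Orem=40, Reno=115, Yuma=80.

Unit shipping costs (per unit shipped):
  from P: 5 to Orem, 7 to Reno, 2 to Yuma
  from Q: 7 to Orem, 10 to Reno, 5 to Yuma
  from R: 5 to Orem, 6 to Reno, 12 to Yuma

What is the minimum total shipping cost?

1080

An optimal shipping plan:
  P->Orem: 20 × 5 = 100
  P->Yuma: 80 × 2 = 160
  Q->Orem: 15 × 7 = 105
  R->Orem: 5 × 5 = 25
  R->Reno: 115 × 6 = 690
Total = 100 + 160 + 105 + 25 + 690 = 1080.
(Supply check: P ships 100; Q ships 15; R ships 120.)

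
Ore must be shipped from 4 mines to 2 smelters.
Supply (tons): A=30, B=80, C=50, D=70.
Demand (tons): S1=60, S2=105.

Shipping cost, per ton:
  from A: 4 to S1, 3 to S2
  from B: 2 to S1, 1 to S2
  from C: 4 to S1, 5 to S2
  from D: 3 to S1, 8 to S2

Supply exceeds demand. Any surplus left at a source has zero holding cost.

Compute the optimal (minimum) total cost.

335

One minimum-cost allocation:
  A→S2: 25 × 3 = 75
  B→S2: 80 × 1 = 80
  D→S1: 60 × 3 = 180
Total = 75 + 80 + 180 = 335.
(Supply check: A ships 25; B ships 80; C ships 0; D ships 60.)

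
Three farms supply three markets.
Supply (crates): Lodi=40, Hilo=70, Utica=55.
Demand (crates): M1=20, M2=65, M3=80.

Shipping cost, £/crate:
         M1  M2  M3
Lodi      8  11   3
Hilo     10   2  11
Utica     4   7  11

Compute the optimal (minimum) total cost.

Optimal allocation:
  Lodi to M3: 40 × £3 = £120
  Hilo to M2: 65 × £2 = £130
  Hilo to M3: 5 × £11 = £55
  Utica to M1: 20 × £4 = £80
  Utica to M3: 35 × £11 = £385
Total = 120 + 130 + 55 + 80 + 385 = £770.
(Supply check: Lodi ships 40; Hilo ships 70; Utica ships 55.)

770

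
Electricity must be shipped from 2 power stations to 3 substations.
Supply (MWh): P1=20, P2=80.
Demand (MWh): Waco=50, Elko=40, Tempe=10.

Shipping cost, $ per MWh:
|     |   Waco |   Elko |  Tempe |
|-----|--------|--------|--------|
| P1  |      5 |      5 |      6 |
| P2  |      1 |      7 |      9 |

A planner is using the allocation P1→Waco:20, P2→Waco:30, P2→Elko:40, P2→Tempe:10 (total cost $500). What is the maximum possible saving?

130

Current plan cost = 20·5 + 30·1 + 40·7 + 10·9 = $500.
Optimal plan:
  P1–Elko: 10 MWh
  P1–Tempe: 10 MWh
  P2–Waco: 50 MWh
  P2–Elko: 30 MWh
Optimal cost = $370.
Saving = 500 − 370 = $130.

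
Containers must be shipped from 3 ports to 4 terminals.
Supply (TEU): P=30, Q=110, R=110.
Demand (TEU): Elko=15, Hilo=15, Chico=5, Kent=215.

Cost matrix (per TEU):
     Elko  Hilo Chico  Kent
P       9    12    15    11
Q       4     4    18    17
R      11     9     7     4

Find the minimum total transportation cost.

2255

A cheapest plan:
  P to Kent: 30 × 11 = 330
  Q to Elko: 15 × 4 = 60
  Q to Hilo: 15 × 4 = 60
  Q to Chico: 5 × 18 = 90
  Q to Kent: 75 × 17 = 1275
  R to Kent: 110 × 4 = 440
Total = 330 + 60 + 60 + 90 + 1275 + 440 = 2255.
(Supply check: P ships 30; Q ships 110; R ships 110.)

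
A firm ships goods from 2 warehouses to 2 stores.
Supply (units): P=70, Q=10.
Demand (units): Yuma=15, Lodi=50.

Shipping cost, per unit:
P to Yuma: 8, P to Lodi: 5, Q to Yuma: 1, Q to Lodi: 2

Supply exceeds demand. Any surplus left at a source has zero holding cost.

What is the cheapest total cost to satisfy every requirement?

300

Optimal allocation:
  P->Yuma: 5 units
  P->Lodi: 50 units
  Q->Yuma: 10 units
Total cost = 300.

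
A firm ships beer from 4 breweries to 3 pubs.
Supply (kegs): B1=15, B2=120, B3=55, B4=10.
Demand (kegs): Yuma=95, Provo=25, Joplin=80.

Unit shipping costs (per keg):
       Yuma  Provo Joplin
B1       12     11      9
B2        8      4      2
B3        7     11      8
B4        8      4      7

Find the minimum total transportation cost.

An optimal shipping plan:
  B1->Yuma: 15 × 12 = 180
  B2->Yuma: 25 × 8 = 200
  B2->Provo: 15 × 4 = 60
  B2->Joplin: 80 × 2 = 160
  B3->Yuma: 55 × 7 = 385
  B4->Provo: 10 × 4 = 40
Total = 180 + 200 + 60 + 160 + 385 + 40 = 1025.

1025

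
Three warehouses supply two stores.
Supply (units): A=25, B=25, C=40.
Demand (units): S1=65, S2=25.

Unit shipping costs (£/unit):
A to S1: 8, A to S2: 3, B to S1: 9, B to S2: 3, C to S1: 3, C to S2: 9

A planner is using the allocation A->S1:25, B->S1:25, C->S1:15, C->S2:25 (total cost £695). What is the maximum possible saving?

Current plan cost = 25·8 + 25·9 + 15·3 + 25·9 = £695.
Optimal plan:
  A→S1: 25 × £8 = £200
  B→S2: 25 × £3 = £75
  C→S1: 40 × £3 = £120
Optimal cost = £395.
Saving = 695 − 395 = £300.

300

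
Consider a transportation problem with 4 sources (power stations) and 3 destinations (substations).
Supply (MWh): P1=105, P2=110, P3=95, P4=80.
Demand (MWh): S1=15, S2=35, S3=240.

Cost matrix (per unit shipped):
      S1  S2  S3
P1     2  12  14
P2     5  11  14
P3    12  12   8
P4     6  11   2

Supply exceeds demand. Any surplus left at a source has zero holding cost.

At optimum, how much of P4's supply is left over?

Minimum-cost shipments:
  P1–S1: 15 × 2 = 30
  P1–S3: 65 × 14 = 910
  P2–S2: 35 × 11 = 385
  P3–S3: 95 × 8 = 760
  P4–S3: 80 × 2 = 160
Total cost = 2245.
P4 ships 80 of its 80, leaving 0.

0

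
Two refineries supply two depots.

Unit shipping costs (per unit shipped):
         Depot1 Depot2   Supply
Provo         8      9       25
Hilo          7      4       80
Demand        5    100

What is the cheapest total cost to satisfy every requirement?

One minimum-cost allocation:
  Provo→Depot1: 5 × 8 = 40
  Provo→Depot2: 20 × 9 = 180
  Hilo→Depot2: 80 × 4 = 320
Total = 40 + 180 + 320 = 540.
(Supply check: Provo ships 25; Hilo ships 80.)

540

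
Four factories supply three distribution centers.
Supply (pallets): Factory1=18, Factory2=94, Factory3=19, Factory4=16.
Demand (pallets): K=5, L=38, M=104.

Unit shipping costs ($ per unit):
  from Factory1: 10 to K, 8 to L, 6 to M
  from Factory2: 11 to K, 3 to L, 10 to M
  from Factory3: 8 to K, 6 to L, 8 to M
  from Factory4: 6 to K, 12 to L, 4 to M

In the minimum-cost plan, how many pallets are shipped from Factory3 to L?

Solving gives:
  Factory1->M: 18 × $6 = $108
  Factory2->L: 38 × $3 = $114
  Factory2->M: 56 × $10 = $560
  Factory3->K: 5 × $8 = $40
  Factory3->M: 14 × $8 = $112
  Factory4->M: 16 × $4 = $64
Total cost = $998.
The route Factory3→L is not used.

0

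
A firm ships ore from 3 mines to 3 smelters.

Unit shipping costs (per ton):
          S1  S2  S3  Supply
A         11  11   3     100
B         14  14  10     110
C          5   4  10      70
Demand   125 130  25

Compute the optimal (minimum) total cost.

2720

A cheapest plan:
  A→S1: 15 × 11 = 165
  A→S2: 60 × 11 = 660
  A→S3: 25 × 3 = 75
  B→S1: 110 × 14 = 1540
  C→S2: 70 × 4 = 280
Total = 165 + 660 + 75 + 1540 + 280 = 2720.
(Supply check: A ships 100; B ships 110; C ships 70.)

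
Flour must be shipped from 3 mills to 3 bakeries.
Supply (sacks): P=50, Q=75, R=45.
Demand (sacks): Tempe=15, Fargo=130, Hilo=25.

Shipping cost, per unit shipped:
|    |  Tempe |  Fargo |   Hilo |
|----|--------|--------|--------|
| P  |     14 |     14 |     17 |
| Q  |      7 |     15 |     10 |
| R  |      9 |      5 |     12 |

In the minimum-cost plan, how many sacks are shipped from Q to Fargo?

35

The minimum-cost plan:
  P→Fargo: 50 × 14 = 700
  Q→Tempe: 15 × 7 = 105
  Q→Fargo: 35 × 15 = 525
  Q→Hilo: 25 × 10 = 250
  R→Fargo: 45 × 5 = 225
Total cost = 1805.
So Q→Fargo carries 35 sacks.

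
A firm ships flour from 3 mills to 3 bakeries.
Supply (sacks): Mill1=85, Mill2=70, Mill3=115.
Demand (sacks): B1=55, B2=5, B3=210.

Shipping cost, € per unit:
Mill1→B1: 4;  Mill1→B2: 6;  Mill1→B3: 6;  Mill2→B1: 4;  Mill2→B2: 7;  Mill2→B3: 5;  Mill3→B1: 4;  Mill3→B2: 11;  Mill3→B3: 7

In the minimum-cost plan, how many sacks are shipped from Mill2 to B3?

Optimal shipments:
  Mill1–B2: 5 sacks
  Mill1–B3: 80 sacks
  Mill2–B3: 70 sacks
  Mill3–B1: 55 sacks
  Mill3–B3: 60 sacks
Total cost = €1500.
So Mill2→B3 carries 70 sacks.

70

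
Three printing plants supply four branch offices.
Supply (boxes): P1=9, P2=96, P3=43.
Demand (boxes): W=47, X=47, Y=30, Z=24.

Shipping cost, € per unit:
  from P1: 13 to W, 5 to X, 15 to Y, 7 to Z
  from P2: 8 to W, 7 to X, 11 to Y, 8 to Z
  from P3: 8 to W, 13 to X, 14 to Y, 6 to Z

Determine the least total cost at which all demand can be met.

1161

An optimal shipping plan:
  P1→X: 9 × €5 = €45
  P2→W: 28 × €8 = €224
  P2→X: 38 × €7 = €266
  P2→Y: 30 × €11 = €330
  P3→W: 19 × €8 = €152
  P3→Z: 24 × €6 = €144
Total = 45 + 224 + 266 + 330 + 152 + 144 = €1161.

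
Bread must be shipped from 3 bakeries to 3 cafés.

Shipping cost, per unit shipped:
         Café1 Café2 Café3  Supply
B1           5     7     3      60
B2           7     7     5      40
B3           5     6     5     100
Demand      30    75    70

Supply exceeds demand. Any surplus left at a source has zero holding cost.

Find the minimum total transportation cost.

A cheapest plan:
  B1→Café3: 60 × 3 = 180
  B2→Café2: 5 × 7 = 35
  B2→Café3: 10 × 5 = 50
  B3→Café1: 30 × 5 = 150
  B3→Café2: 70 × 6 = 420
Total = 180 + 35 + 50 + 150 + 420 = 835.

835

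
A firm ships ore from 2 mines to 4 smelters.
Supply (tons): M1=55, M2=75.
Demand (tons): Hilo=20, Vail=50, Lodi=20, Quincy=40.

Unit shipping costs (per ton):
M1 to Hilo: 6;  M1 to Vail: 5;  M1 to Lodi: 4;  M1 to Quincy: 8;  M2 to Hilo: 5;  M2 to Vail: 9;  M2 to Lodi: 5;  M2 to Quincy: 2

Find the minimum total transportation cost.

525

An optimal shipping plan:
  M1→Vail: 50 × 5 = 250
  M1→Lodi: 5 × 4 = 20
  M2→Hilo: 20 × 5 = 100
  M2→Lodi: 15 × 5 = 75
  M2→Quincy: 40 × 2 = 80
Total = 250 + 20 + 100 + 75 + 80 = 525.
(Supply check: M1 ships 55; M2 ships 75.)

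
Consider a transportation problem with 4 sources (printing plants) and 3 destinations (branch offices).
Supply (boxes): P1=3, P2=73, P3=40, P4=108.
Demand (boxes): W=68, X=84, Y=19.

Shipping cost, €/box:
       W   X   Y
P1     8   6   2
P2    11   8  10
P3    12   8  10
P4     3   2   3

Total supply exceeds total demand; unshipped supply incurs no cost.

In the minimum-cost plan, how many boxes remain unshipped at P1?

Minimum-cost shipments:
  P1->Y: 3 × €2 = €6
  P2->X: 20 × €8 = €160
  P3->X: 40 × €8 = €320
  P4->W: 68 × €3 = €204
  P4->X: 24 × €2 = €48
  P4->Y: 16 × €3 = €48
Total cost = €786.
P1 ships 3 of its 3, leaving 0.

0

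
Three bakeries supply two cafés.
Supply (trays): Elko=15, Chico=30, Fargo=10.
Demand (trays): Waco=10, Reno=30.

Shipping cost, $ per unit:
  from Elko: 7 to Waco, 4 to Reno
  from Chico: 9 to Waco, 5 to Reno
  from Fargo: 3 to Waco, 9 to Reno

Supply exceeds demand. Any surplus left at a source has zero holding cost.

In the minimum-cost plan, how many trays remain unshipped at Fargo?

Minimum-cost shipments:
  Elko–Reno: 15 × $4 = $60
  Chico–Reno: 15 × $5 = $75
  Fargo–Waco: 10 × $3 = $30
Total cost = $165.
Fargo ships 10 of its 10, leaving 0.

0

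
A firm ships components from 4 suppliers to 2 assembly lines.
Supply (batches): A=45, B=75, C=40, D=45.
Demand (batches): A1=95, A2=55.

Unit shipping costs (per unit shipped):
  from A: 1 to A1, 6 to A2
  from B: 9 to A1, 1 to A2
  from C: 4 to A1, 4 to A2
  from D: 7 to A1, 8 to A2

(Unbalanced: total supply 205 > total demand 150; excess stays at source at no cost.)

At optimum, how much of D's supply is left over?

35

An optimal plan:
  A->A1: 45 × 1 = 45
  B->A2: 55 × 1 = 55
  C->A1: 40 × 4 = 160
  D->A1: 10 × 7 = 70
Total cost = 330.
D ships 10 of its 45, leaving 35.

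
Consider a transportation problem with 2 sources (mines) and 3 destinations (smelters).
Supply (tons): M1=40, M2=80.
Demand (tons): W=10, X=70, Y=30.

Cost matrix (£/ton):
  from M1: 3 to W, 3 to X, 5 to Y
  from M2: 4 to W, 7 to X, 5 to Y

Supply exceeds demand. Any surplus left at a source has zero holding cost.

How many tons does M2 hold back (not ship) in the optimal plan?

Minimum-cost shipments:
  M1→X: 40 × £3 = £120
  M2→W: 10 × £4 = £40
  M2→X: 30 × £7 = £210
  M2→Y: 30 × £5 = £150
Total cost = £520.
M2 ships 70 of its 80, leaving 10.

10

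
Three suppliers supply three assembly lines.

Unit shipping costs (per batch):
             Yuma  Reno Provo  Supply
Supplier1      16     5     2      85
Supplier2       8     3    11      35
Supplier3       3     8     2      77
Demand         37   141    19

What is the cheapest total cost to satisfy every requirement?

847

A cheapest plan:
  Supplier1->Reno: 85 × 5 = 425
  Supplier2->Reno: 35 × 3 = 105
  Supplier3->Yuma: 37 × 3 = 111
  Supplier3->Reno: 21 × 8 = 168
  Supplier3->Provo: 19 × 2 = 38
Total = 425 + 105 + 111 + 168 + 38 = 847.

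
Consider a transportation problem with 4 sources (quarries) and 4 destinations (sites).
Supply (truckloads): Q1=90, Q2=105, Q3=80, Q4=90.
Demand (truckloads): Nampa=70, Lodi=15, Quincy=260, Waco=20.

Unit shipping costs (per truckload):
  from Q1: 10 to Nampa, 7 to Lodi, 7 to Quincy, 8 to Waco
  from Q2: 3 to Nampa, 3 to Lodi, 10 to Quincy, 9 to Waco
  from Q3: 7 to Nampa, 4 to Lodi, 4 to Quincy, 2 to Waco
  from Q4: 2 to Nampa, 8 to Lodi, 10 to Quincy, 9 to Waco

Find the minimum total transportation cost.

2195

Optimal allocation:
  Q1 to Quincy: 90 × 7 = 630
  Q2 to Lodi: 15 × 3 = 45
  Q2 to Quincy: 90 × 10 = 900
  Q3 to Quincy: 60 × 4 = 240
  Q3 to Waco: 20 × 2 = 40
  Q4 to Nampa: 70 × 2 = 140
  Q4 to Quincy: 20 × 10 = 200
Total = 630 + 45 + 900 + 240 + 40 + 140 + 200 = 2195.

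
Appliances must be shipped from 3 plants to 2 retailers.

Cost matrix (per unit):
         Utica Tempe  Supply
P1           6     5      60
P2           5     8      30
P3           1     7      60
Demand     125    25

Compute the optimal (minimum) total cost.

One minimum-cost allocation:
  P1→Utica: 35 units
  P1→Tempe: 25 units
  P2→Utica: 30 units
  P3→Utica: 60 units
Total cost = 545.

545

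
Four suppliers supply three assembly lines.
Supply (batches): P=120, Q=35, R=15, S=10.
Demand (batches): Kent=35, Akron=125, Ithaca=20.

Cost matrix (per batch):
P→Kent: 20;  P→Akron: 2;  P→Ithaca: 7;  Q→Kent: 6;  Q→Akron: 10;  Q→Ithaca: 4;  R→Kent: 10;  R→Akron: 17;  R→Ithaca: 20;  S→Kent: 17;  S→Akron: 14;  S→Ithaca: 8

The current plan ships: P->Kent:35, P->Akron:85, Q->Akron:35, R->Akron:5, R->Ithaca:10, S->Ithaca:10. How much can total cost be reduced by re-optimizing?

Current plan cost = 35·20 + 85·2 + 35·10 + 5·17 + 10·20 + 10·8 = 1585.
Optimal plan:
  P->Akron: 120 × 2 = 240
  Q->Kent: 20 × 6 = 120
  Q->Akron: 5 × 10 = 50
  Q->Ithaca: 10 × 4 = 40
  R->Kent: 15 × 10 = 150
  S->Ithaca: 10 × 8 = 80
Optimal cost = 680.
Saving = 1585 − 680 = 905.

905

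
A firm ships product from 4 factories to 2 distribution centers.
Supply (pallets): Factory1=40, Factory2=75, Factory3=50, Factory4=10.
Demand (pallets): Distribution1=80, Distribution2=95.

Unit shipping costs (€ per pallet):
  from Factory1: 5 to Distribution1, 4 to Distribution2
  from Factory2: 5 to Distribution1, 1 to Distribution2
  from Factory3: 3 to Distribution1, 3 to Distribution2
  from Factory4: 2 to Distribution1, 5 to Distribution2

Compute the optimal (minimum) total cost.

425

A cheapest plan:
  Factory1->Distribution1: 20 pallets
  Factory1->Distribution2: 20 pallets
  Factory2->Distribution2: 75 pallets
  Factory3->Distribution1: 50 pallets
  Factory4->Distribution1: 10 pallets
Total cost = €425.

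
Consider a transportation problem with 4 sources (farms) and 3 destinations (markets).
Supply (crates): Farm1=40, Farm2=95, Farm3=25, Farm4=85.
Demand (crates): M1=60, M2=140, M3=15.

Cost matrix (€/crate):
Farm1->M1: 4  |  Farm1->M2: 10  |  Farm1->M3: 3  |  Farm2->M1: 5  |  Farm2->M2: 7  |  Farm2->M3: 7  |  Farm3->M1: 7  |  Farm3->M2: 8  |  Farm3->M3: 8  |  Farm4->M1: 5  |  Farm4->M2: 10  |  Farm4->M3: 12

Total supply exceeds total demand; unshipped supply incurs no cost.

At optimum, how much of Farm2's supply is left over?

Minimum-cost shipments:
  Farm1->M1: 25 × €4 = €100
  Farm1->M3: 15 × €3 = €45
  Farm2->M2: 95 × €7 = €665
  Farm3->M2: 25 × €8 = €200
  Farm4->M1: 35 × €5 = €175
  Farm4->M2: 20 × €10 = €200
Total cost = €1385.
Farm2 ships 95 of its 95, leaving 0.

0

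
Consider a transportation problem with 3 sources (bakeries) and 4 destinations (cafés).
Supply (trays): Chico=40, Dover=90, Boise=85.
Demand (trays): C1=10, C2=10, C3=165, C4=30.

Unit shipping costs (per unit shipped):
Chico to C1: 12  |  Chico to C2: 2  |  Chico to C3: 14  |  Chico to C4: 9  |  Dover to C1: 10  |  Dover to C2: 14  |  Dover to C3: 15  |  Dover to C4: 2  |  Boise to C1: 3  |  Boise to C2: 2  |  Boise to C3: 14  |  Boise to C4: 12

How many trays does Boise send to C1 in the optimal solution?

Solving gives:
  Chico–C2: 10 × 2 = 20
  Chico–C3: 30 × 14 = 420
  Dover–C3: 60 × 15 = 900
  Dover–C4: 30 × 2 = 60
  Boise–C1: 10 × 3 = 30
  Boise–C3: 75 × 14 = 1050
Total cost = 2480.
So Boise→C1 carries 10 trays.

10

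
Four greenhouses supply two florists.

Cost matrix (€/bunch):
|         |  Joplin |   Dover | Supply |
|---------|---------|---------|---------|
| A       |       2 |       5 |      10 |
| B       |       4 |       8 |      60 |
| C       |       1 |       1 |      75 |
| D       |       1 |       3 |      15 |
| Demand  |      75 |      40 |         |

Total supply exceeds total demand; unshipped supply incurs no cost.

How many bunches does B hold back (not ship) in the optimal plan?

An optimal plan:
  A to Joplin: 10 × €2 = €20
  B to Joplin: 15 × €4 = €60
  C to Joplin: 35 × €1 = €35
  C to Dover: 40 × €1 = €40
  D to Joplin: 15 × €1 = €15
Total cost = €170.
B ships 15 of its 60, leaving 45.

45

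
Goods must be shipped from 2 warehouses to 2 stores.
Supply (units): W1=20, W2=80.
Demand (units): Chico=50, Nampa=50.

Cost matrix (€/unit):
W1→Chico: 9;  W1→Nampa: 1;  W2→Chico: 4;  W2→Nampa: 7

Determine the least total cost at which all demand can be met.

One minimum-cost allocation:
  W1 to Nampa: 20 × €1 = €20
  W2 to Chico: 50 × €4 = €200
  W2 to Nampa: 30 × €7 = €210
Total = 20 + 200 + 210 = €430.
(Supply check: W1 ships 20; W2 ships 80.)

430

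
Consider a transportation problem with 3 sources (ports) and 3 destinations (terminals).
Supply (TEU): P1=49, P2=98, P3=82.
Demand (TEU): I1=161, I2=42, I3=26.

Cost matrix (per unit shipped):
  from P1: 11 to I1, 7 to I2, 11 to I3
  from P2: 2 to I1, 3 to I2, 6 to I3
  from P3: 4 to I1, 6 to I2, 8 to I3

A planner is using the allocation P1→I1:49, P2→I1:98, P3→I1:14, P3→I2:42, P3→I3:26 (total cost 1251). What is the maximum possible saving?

Current plan cost = 49·11 + 98·2 + 14·4 + 42·6 + 26·8 = 1251.
Optimal plan:
  P1->I2: 42 × 7 = 294
  P1->I3: 7 × 11 = 77
  P2->I1: 79 × 2 = 158
  P2->I3: 19 × 6 = 114
  P3->I1: 82 × 4 = 328
Optimal cost = 971.
Saving = 1251 − 971 = 280.

280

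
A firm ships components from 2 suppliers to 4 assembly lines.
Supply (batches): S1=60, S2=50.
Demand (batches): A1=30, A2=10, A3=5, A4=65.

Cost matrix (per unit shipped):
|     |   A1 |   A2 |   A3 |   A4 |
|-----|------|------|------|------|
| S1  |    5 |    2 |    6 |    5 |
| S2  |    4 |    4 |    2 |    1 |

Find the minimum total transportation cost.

325

Optimal allocation:
  S1→A1: 30 × 5 = 150
  S1→A2: 10 × 2 = 20
  S1→A3: 5 × 6 = 30
  S1→A4: 15 × 5 = 75
  S2→A4: 50 × 1 = 50
Total = 150 + 20 + 30 + 75 + 50 = 325.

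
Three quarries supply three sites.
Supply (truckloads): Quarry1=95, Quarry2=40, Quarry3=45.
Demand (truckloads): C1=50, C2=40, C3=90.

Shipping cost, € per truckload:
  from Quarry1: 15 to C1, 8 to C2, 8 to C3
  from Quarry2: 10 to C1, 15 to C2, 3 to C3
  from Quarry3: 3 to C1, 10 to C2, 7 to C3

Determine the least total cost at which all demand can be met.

Optimal allocation:
  Quarry1→C2: 40 × €8 = €320
  Quarry1→C3: 55 × €8 = €440
  Quarry2→C1: 5 × €10 = €50
  Quarry2→C3: 35 × €3 = €105
  Quarry3→C1: 45 × €3 = €135
Total = 320 + 440 + 50 + 105 + 135 = €1050.
(Supply check: Quarry1 ships 95; Quarry2 ships 40; Quarry3 ships 45.)

1050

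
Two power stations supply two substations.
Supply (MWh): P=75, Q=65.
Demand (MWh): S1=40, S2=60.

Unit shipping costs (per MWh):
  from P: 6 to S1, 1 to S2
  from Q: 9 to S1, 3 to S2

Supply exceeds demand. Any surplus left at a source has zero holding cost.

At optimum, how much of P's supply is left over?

An optimal plan:
  P–S1: 40 × 6 = 240
  P–S2: 35 × 1 = 35
  Q–S2: 25 × 3 = 75
Total cost = 350.
P ships 75 of its 75, leaving 0.

0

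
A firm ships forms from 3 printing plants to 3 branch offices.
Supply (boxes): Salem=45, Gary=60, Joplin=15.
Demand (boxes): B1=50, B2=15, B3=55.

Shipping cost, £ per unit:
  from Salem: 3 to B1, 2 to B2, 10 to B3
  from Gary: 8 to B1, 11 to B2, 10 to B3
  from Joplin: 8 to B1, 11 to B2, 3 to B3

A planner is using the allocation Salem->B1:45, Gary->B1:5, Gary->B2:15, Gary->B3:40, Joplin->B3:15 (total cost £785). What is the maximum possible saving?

60

Current plan cost = 45·3 + 5·8 + 15·11 + 40·10 + 15·3 = £785.
Optimal plan:
  Salem–B1: 30 boxes
  Salem–B2: 15 boxes
  Gary–B1: 20 boxes
  Gary–B3: 40 boxes
  Joplin–B3: 15 boxes
Optimal cost = £725.
Saving = 785 − 725 = £60.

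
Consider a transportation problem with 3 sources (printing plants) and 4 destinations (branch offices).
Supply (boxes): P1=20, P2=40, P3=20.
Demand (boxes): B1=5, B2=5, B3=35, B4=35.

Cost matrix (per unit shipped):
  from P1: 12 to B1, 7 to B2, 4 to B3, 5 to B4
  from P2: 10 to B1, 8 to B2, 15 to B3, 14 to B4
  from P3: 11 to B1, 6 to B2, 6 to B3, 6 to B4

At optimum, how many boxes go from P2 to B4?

Solving gives:
  P1->B3: 20 × 4 = 80
  P2->B1: 5 × 10 = 50
  P2->B2: 5 × 8 = 40
  P2->B4: 30 × 14 = 420
  P3->B3: 15 × 6 = 90
  P3->B4: 5 × 6 = 30
Total cost = 710.
So P2→B4 carries 30 boxes.

30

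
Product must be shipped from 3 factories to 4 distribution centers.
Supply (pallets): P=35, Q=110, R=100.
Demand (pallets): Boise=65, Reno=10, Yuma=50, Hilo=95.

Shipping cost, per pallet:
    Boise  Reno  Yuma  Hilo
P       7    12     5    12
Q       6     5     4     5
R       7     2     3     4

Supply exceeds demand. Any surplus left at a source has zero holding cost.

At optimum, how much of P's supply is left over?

An optimal plan:
  P–Yuma: 10 pallets
  Q–Boise: 65 pallets
  Q–Hilo: 45 pallets
  R–Reno: 10 pallets
  R–Yuma: 40 pallets
  R–Hilo: 50 pallets
Total cost = 1005.
P ships 10 of its 35, leaving 25.

25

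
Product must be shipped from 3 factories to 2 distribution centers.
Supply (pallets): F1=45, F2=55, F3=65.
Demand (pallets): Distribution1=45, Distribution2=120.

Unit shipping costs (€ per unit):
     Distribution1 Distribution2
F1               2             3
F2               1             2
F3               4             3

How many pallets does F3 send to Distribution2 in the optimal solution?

65

Solving gives:
  F1–Distribution2: 45 pallets
  F2–Distribution1: 45 pallets
  F2–Distribution2: 10 pallets
  F3–Distribution2: 65 pallets
Total cost = €395.
So F3→Distribution2 carries 65 pallets.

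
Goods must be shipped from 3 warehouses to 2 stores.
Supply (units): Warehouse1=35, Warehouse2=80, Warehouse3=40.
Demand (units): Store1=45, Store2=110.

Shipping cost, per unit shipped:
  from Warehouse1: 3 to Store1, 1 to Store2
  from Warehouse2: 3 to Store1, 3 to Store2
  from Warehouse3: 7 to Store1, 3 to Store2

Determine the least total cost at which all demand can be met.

One minimum-cost allocation:
  Warehouse1->Store2: 35 × 1 = 35
  Warehouse2->Store1: 45 × 3 = 135
  Warehouse2->Store2: 35 × 3 = 105
  Warehouse3->Store2: 40 × 3 = 120
Total = 35 + 135 + 105 + 120 = 395.

395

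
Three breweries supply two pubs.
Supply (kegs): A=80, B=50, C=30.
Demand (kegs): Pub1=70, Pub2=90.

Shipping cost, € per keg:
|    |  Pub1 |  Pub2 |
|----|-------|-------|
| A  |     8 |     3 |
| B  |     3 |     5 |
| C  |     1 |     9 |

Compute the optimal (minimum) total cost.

A cheapest plan:
  A→Pub2: 80 × €3 = €240
  B→Pub1: 40 × €3 = €120
  B→Pub2: 10 × €5 = €50
  C→Pub1: 30 × €1 = €30
Total = 240 + 120 + 50 + 30 = €440.

440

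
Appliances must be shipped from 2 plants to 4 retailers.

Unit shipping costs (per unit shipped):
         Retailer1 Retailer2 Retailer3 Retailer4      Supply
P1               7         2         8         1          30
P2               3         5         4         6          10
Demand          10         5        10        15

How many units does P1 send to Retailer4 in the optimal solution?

Solving gives:
  P1 to Retailer1: 10 units
  P1 to Retailer2: 5 units
  P1 to Retailer4: 15 units
  P2 to Retailer3: 10 units
Total cost = 135.
So P1→Retailer4 carries 15 units.

15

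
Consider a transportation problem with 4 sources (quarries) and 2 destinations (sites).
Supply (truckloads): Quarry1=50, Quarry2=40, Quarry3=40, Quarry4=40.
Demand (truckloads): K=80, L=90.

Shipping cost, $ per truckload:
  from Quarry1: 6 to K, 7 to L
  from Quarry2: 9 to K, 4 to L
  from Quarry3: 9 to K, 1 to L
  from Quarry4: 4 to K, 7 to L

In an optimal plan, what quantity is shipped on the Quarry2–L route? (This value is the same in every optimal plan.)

The minimum-cost plan:
  Quarry1→K: 40 × $6 = $240
  Quarry1→L: 10 × $7 = $70
  Quarry2→L: 40 × $4 = $160
  Quarry3→L: 40 × $1 = $40
  Quarry4→K: 40 × $4 = $160
Total cost = $670.
So Quarry2→L carries 40 truckloads.

40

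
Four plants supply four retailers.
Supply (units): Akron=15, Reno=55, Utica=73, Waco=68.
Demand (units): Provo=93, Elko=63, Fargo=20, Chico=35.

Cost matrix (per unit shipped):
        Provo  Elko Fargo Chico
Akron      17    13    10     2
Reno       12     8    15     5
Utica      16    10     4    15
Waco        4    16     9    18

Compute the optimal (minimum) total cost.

An optimal shipping plan:
  Akron–Chico: 15 × 2 = 30
  Reno–Provo: 25 × 12 = 300
  Reno–Elko: 10 × 8 = 80
  Reno–Chico: 20 × 5 = 100
  Utica–Elko: 53 × 10 = 530
  Utica–Fargo: 20 × 4 = 80
  Waco–Provo: 68 × 4 = 272
Total = 30 + 300 + 80 + 100 + 530 + 80 + 272 = 1392.

1392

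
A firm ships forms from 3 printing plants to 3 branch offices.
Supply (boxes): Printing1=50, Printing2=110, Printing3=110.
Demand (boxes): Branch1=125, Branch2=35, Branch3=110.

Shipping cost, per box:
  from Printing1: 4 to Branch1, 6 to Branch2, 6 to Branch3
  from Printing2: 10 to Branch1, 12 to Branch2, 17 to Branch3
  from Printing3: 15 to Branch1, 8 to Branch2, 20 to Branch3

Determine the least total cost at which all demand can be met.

A cheapest plan:
  Printing1→Branch3: 50 × 6 = 300
  Printing2→Branch1: 110 × 10 = 1100
  Printing3→Branch1: 15 × 15 = 225
  Printing3→Branch2: 35 × 8 = 280
  Printing3→Branch3: 60 × 20 = 1200
Total = 300 + 1100 + 225 + 280 + 1200 = 3105.
(Supply check: Printing1 ships 50; Printing2 ships 110; Printing3 ships 110.)

3105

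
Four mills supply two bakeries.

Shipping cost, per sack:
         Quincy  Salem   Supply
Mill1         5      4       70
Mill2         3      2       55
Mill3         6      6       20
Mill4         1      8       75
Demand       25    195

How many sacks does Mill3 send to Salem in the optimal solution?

The minimum-cost plan:
  Mill1 to Salem: 70 × 4 = 280
  Mill2 to Salem: 55 × 2 = 110
  Mill3 to Salem: 20 × 6 = 120
  Mill4 to Quincy: 25 × 1 = 25
  Mill4 to Salem: 50 × 8 = 400
Total cost = 935.
So Mill3→Salem carries 20 sacks.

20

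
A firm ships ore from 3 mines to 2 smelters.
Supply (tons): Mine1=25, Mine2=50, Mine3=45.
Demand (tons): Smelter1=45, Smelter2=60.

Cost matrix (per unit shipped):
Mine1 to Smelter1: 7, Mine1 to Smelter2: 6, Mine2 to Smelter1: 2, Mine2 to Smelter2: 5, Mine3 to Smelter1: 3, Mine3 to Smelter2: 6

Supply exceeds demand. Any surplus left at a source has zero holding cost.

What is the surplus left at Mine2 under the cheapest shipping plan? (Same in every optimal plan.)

An optimal plan:
  Mine1 to Smelter2: 25 tons
  Mine2 to Smelter1: 45 tons
  Mine2 to Smelter2: 5 tons
  Mine3 to Smelter2: 30 tons
Total cost = 445.
Mine2 ships 50 of its 50, leaving 0.

0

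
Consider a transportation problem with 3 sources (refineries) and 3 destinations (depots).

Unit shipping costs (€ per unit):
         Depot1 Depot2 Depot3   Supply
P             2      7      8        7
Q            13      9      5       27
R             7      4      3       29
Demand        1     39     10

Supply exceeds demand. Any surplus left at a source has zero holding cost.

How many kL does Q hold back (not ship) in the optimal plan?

13

An optimal plan:
  P to Depot1: 1 × €2 = €2
  P to Depot2: 6 × €7 = €42
  Q to Depot2: 4 × €9 = €36
  Q to Depot3: 10 × €5 = €50
  R to Depot2: 29 × €4 = €116
Total cost = €246.
Q ships 14 of its 27, leaving 13.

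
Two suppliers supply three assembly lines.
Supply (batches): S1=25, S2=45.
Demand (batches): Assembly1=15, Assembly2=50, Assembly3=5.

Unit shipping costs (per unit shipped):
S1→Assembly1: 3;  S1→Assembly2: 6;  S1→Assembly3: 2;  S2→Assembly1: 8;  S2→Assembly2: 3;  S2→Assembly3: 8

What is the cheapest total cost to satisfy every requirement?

220

Optimal allocation:
  S1 to Assembly1: 15 × 3 = 45
  S1 to Assembly2: 5 × 6 = 30
  S1 to Assembly3: 5 × 2 = 10
  S2 to Assembly2: 45 × 3 = 135
Total = 45 + 30 + 10 + 135 = 220.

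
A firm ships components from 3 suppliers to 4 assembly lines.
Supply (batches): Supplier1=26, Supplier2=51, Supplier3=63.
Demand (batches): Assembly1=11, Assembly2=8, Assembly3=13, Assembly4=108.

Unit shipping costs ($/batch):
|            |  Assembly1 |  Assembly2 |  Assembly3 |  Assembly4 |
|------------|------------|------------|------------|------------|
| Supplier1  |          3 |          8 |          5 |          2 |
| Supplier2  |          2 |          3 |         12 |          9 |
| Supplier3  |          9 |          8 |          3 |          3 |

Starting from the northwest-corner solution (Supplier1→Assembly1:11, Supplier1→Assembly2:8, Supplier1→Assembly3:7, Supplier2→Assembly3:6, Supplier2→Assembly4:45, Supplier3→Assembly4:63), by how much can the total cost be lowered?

Current plan cost = 11·3 + 8·8 + 7·5 + 6·12 + 45·9 + 63·3 = $798.
Optimal plan:
  Supplier1→Assembly4: 26 × $2 = $52
  Supplier2→Assembly1: 11 × $2 = $22
  Supplier2→Assembly2: 8 × $3 = $24
  Supplier2→Assembly4: 32 × $9 = $288
  Supplier3→Assembly3: 13 × $3 = $39
  Supplier3→Assembly4: 50 × $3 = $150
Optimal cost = $575.
Saving = 798 − 575 = $223.

223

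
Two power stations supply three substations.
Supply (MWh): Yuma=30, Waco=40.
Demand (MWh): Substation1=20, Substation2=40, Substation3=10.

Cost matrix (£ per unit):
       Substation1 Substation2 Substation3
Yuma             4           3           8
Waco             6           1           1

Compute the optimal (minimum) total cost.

150

An optimal shipping plan:
  Yuma–Substation1: 20 MWh
  Yuma–Substation2: 10 MWh
  Waco–Substation2: 30 MWh
  Waco–Substation3: 10 MWh
Total cost = £150.
(Supply check: Yuma ships 30; Waco ships 40.)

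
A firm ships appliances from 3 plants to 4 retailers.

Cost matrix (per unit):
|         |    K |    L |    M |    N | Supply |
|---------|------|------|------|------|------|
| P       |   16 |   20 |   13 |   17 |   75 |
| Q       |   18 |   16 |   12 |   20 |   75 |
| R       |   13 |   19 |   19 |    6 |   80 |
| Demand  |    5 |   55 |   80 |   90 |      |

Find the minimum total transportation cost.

2630

Optimal allocation:
  P to K: 5 × 16 = 80
  P to M: 60 × 13 = 780
  P to N: 10 × 17 = 170
  Q to L: 55 × 16 = 880
  Q to M: 20 × 12 = 240
  R to N: 80 × 6 = 480
Total = 80 + 780 + 170 + 880 + 240 + 480 = 2630.
(Supply check: P ships 75; Q ships 75; R ships 80.)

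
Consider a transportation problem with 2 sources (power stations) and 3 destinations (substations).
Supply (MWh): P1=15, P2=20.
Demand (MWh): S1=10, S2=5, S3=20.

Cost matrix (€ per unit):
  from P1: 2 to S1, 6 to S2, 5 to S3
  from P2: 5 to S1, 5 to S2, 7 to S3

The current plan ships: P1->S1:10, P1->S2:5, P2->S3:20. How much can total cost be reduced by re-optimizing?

Current plan cost = 10·2 + 5·6 + 20·7 = €190.
Optimal plan:
  P1->S1: 10 × €2 = €20
  P1->S3: 5 × €5 = €25
  P2->S2: 5 × €5 = €25
  P2->S3: 15 × €7 = €105
Optimal cost = €175.
Saving = 190 − 175 = €15.

15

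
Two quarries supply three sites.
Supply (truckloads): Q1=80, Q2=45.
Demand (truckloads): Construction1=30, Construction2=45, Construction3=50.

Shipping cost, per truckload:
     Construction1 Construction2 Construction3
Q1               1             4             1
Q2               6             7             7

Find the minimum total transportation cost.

One minimum-cost allocation:
  Q1->Construction1: 30 truckloads
  Q1->Construction3: 50 truckloads
  Q2->Construction2: 45 truckloads
Total cost = 395.

395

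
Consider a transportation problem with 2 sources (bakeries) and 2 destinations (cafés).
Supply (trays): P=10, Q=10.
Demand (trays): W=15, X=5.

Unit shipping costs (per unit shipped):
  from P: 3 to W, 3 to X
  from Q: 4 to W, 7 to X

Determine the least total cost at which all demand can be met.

70

One minimum-cost allocation:
  P->W: 5 × 3 = 15
  P->X: 5 × 3 = 15
  Q->W: 10 × 4 = 40
Total = 15 + 15 + 40 = 70.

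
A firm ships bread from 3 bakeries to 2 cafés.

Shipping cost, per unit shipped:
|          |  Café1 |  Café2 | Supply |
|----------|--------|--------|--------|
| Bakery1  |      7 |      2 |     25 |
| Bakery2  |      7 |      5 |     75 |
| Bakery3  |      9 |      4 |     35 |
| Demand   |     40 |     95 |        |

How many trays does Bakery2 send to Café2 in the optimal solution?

35

Solving gives:
  Bakery1->Café2: 25 × 2 = 50
  Bakery2->Café1: 40 × 7 = 280
  Bakery2->Café2: 35 × 5 = 175
  Bakery3->Café2: 35 × 4 = 140
Total cost = 645.
So Bakery2→Café2 carries 35 trays.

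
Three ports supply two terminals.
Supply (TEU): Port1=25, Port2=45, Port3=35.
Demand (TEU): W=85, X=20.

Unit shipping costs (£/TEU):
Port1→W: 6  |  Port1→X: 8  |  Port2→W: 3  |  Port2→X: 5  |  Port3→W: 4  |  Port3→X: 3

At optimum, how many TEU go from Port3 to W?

15

Optimal shipments:
  Port1->W: 25 × £6 = £150
  Port2->W: 45 × £3 = £135
  Port3->W: 15 × £4 = £60
  Port3->X: 20 × £3 = £60
Total cost = £405.
So Port3→W carries 15 TEU.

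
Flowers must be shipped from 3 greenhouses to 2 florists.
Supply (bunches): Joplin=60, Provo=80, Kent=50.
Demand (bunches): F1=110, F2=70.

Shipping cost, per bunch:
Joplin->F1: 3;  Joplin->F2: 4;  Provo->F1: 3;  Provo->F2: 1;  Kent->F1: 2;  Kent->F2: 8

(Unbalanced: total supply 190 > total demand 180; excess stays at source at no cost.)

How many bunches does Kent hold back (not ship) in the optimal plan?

An optimal plan:
  Joplin to F1: 50 × 3 = 150
  Provo to F1: 10 × 3 = 30
  Provo to F2: 70 × 1 = 70
  Kent to F1: 50 × 2 = 100
Total cost = 350.
Kent ships 50 of its 50, leaving 0.

0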